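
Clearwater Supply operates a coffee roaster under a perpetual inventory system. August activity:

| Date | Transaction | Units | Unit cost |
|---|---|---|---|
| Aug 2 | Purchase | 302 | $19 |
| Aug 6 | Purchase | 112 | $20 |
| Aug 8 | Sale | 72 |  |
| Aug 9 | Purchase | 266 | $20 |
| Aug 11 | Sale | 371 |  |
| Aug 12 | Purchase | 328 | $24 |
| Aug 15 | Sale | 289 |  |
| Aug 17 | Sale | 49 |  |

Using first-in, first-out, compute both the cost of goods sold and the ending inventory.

COGS = $15,722; ending inventory = $5,448

Aug 8, 72 sold [FIFO — oldest first]: 72 @ $19 = $1,368
Aug 11, 371 sold [FIFO — oldest first]: 230 @ $19 + 112 @ $20 + 29 @ $20 = $7,190
Aug 15, 289 sold [FIFO — oldest first]: 237 @ $20 + 52 @ $24 = $5,988
Aug 17, 49 sold [FIFO — oldest first]: 49 @ $24 = $1,176
Total COGS = $1,368 + $7,190 + $5,988 + $1,176 = $15,722
Ending inventory: 227 @ $24 = $5,448
Check: goods available $21,170 = COGS $15,722 + ending $5,448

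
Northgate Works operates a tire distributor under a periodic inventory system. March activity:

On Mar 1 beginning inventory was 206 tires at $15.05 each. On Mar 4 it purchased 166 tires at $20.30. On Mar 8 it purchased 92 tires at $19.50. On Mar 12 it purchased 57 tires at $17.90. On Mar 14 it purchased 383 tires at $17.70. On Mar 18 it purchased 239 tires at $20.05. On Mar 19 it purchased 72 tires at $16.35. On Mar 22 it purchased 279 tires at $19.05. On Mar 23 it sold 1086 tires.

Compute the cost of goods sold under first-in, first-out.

COGS = $19,712.60

Mar 23, 1086 sold [FIFO — oldest first]: 206 @ $15.05 + 166 @ $20.30 + 92 @ $19.50 + 57 @ $17.90 + 383 @ $17.70 + 182 @ $20.05 = $19,712.60
Ending inventory: 57 @ $20.05 + 72 @ $16.35 + 279 @ $19.05 = $7,635.00
Check: goods available $27,347.60 = COGS $19,712.60 + ending $7,635.00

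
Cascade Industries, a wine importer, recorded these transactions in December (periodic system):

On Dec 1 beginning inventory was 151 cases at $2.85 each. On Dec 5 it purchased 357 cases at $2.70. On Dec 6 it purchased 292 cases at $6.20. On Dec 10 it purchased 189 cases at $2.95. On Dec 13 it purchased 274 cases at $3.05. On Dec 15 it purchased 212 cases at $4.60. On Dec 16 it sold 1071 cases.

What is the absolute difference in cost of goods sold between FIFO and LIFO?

$447.35

FIFO COGS: 151 @ $2.85 + 357 @ $2.70 + 292 @ $6.20 + 189 @ $2.95 + 82 @ $3.05 = $4,012.30
LIFO COGS: 212 @ $4.60 + 274 @ $3.05 + 189 @ $2.95 + 292 @ $6.20 + 104 @ $2.70 = $4,459.65
Difference = |$4,012.30 − $4,459.65| = $447.35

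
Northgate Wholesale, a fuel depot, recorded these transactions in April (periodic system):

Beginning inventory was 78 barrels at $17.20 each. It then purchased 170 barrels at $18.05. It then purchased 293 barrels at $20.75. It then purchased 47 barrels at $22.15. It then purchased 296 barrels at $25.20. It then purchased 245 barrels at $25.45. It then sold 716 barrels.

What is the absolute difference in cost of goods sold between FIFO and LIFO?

$2,635.00

FIFO COGS: 78 @ $17.20 + 170 @ $18.05 + 293 @ $20.75 + 47 @ $22.15 + 128 @ $25.20 = $14,756.50
LIFO COGS: 245 @ $25.45 + 296 @ $25.20 + 47 @ $22.15 + 128 @ $20.75 = $17,391.50
Difference = |$14,756.50 − $17,391.50| = $2,635.00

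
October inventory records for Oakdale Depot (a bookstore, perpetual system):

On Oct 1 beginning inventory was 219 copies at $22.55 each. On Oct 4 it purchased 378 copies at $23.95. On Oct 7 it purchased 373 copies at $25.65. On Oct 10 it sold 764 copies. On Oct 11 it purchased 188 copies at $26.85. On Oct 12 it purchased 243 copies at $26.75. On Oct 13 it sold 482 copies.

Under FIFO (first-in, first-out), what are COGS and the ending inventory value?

COGS = $30,960.80; ending inventory = $4,146.25

Oct 10, 764 sold [FIFO — oldest first]: 219 @ $22.55 + 378 @ $23.95 + 167 @ $25.65 = $18,275.10
Oct 13, 482 sold [FIFO — oldest first]: 206 @ $25.65 + 188 @ $26.85 + 88 @ $26.75 = $12,685.70
Total COGS = $18,275.10 + $12,685.70 = $30,960.80
Ending inventory: 155 @ $26.75 = $4,146.25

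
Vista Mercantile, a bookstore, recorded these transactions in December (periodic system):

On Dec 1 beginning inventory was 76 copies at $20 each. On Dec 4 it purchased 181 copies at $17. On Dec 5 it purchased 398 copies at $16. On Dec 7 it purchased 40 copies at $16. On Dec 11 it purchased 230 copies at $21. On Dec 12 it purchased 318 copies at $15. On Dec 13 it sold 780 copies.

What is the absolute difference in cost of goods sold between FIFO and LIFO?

$78

FIFO COGS: 76 @ $20 + 181 @ $17 + 398 @ $16 + 40 @ $16 + 85 @ $21 = $13,390
LIFO COGS: 318 @ $15 + 230 @ $21 + 40 @ $16 + 192 @ $16 = $13,312
Difference = |$13,390 − $13,312| = $78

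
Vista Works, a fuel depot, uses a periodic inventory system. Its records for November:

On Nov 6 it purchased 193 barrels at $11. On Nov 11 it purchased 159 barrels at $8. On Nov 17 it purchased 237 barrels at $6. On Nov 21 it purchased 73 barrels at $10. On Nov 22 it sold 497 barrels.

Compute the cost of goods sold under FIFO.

Nov 22, 497 sold [FIFO — oldest first]: 193 @ $11 + 159 @ $8 + 145 @ $6 = $4,265
Ending inventory: 92 @ $6 + 73 @ $10 = $1,282
Check: goods available $5,547 = COGS $4,265 + ending $1,282

COGS = $4,265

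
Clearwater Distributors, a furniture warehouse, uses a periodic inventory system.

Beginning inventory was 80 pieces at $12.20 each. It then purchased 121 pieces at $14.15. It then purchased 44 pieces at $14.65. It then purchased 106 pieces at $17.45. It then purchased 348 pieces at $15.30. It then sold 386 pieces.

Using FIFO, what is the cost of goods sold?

COGS = $5,717.95

Sale 1 (386) [FIFO — oldest first]: 80 @ $12.20 + 121 @ $14.15 + 44 @ $14.65 + 106 @ $17.45 + 35 @ $15.30 = $5,717.95
Ending inventory: 313 @ $15.30 = $4,788.90
Check: goods available $10,506.85 = COGS $5,717.95 + ending $4,788.90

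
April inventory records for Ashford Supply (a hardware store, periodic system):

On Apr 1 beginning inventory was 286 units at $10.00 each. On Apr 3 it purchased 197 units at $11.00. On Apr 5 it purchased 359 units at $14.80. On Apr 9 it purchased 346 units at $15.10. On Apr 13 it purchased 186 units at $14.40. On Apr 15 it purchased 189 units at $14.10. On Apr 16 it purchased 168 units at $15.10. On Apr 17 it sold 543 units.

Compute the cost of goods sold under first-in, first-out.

COGS = $5,915.00

Apr 17, 543 sold [FIFO — oldest first]: 286 @ $10.00 + 197 @ $11.00 + 60 @ $14.80 = $5,915.00
Ending inventory: 299 @ $14.80 + 346 @ $15.10 + 186 @ $14.40 + 189 @ $14.10 + 168 @ $15.10 = $17,529.90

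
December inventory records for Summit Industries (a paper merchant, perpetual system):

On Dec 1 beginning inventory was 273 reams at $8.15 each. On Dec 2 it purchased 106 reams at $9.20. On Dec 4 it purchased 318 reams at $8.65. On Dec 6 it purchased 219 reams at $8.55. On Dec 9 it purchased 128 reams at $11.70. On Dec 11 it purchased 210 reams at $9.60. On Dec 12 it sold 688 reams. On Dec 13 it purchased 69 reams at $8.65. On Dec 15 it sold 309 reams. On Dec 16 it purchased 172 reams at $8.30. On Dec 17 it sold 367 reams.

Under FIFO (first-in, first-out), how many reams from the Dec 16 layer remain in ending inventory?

131

Dec 12, 688 sold [FIFO — oldest first]: 273 @ $8.15 + 106 @ $9.20 + 309 @ $8.65 = $5,873.00
Dec 15, 309 sold [FIFO — oldest first]: 9 @ $8.65 + 219 @ $8.55 + 81 @ $11.70 = $2,898.00
Dec 17, 367 sold [FIFO — oldest first]: 47 @ $11.70 + 210 @ $9.60 + 69 @ $8.65 + 41 @ $8.30 = $3,503.05
Total COGS = $5,873.00 + $2,898.00 + $3,503.05 = $12,274.05
Ending inventory: 131 @ $8.30 = $1,087.30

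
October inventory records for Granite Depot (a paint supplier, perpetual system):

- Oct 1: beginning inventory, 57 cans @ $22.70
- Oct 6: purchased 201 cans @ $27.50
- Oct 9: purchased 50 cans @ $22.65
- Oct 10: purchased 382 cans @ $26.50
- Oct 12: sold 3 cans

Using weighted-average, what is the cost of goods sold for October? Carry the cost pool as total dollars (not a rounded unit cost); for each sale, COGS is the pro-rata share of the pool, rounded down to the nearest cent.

After Oct 1: 57 on hand, pool $1,293.90 (≈ $22.7000 each)
After Oct 6: 258 on hand, pool $6,821.40 (≈ $26.4395 each)
After Oct 9: 308 on hand, pool $7,953.90 (≈ $25.8244 each)
After Oct 10: 690 on hand, pool $18,076.90 (≈ $26.1984 each)
Oct 12, sell 3: 3/690 × $18,076.90 → $78.59
Ending inventory (cost pool remaining) = $17,998.31

COGS = $78.59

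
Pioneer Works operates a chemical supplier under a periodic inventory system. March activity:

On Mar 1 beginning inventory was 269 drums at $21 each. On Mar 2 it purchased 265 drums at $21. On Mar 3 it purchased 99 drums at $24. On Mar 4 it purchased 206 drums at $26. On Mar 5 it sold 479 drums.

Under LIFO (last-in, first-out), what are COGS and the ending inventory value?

Mar 5, 479 sold [LIFO — newest first]: 206 @ $26 + 99 @ $24 + 174 @ $21 = $11,386
Ending inventory: 269 @ $21 + 91 @ $21 = $7,560

COGS = $11,386; ending inventory = $7,560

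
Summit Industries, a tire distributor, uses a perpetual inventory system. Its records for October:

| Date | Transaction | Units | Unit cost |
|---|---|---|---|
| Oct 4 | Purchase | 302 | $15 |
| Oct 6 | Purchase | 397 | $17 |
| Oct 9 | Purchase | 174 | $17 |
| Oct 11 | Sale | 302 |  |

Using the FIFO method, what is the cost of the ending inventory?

Ending inventory = $9,707

Oct 11, 302 sold [FIFO — oldest first]: 302 @ $15 = $4,530
Ending inventory: 397 @ $17 + 174 @ $17 = $9,707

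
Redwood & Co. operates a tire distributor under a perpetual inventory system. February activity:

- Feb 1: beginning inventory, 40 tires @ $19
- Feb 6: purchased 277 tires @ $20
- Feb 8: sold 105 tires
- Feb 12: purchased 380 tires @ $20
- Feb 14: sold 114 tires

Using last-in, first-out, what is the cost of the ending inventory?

Ending inventory = $9,520

Feb 8, 105 sold [LIFO — newest first]: 105 @ $20 = $2,100
Feb 14, 114 sold [LIFO — newest first]: 114 @ $20 = $2,280
Total COGS = $2,100 + $2,280 = $4,380
Ending inventory: 40 @ $19 + 172 @ $20 + 266 @ $20 = $9,520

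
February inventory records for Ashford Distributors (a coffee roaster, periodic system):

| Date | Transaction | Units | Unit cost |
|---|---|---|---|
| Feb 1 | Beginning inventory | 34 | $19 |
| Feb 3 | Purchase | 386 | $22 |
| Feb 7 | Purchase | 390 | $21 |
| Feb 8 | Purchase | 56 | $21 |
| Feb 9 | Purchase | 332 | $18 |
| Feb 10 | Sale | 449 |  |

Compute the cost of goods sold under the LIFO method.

COGS = $8,433

Feb 10, 449 sold [LIFO — newest first]: 332 @ $18 + 56 @ $21 + 61 @ $21 = $8,433
Ending inventory: 34 @ $19 + 386 @ $22 + 329 @ $21 = $16,047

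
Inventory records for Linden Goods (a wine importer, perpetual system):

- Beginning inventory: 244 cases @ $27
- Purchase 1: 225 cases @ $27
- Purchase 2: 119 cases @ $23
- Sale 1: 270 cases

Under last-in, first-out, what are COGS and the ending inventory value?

Sale 1 (270) [LIFO — newest first]: 119 @ $23 + 151 @ $27 = $6,814
Ending inventory: 244 @ $27 + 74 @ $27 = $8,586

COGS = $6,814; ending inventory = $8,586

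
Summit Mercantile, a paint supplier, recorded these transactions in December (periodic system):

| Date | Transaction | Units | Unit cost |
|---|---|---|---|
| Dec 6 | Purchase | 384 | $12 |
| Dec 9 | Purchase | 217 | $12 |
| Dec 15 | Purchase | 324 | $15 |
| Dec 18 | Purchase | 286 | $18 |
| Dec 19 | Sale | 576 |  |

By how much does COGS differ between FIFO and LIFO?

FIFO COGS: 384 @ $12 + 192 @ $12 = $6,912
LIFO COGS: 286 @ $18 + 290 @ $15 = $9,498
Difference = |$6,912 − $9,498| = $2,586

$2,586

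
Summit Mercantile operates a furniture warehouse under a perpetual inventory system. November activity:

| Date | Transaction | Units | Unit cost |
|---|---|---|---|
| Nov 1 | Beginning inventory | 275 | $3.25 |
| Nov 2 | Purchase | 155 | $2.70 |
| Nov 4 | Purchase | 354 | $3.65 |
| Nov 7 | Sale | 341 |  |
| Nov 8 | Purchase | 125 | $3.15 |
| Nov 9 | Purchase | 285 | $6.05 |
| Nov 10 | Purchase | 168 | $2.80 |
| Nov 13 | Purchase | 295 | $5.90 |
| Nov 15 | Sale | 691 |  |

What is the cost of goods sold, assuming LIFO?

Nov 7, 341 sold [LIFO — newest first]: 341 @ $3.65 = $1,244.65
Nov 15, 691 sold [LIFO — newest first]: 295 @ $5.90 + 168 @ $2.80 + 228 @ $6.05 = $3,590.30
Total COGS = $1,244.65 + $3,590.30 = $4,834.95
Ending inventory: 275 @ $3.25 + 155 @ $2.70 + 13 @ $3.65 + 125 @ $3.15 + 57 @ $6.05 = $2,098.30

COGS = $4,834.95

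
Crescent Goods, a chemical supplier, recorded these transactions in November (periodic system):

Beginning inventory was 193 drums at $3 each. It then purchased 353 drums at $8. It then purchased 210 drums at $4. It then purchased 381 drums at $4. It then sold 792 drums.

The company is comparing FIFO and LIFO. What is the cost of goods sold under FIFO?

COGS = $4,387

FIFO COGS: 193 @ $3 + 353 @ $8 + 210 @ $4 + 36 @ $4 = $4,387
LIFO COGS: 381 @ $4 + 210 @ $4 + 201 @ $8 = $3,972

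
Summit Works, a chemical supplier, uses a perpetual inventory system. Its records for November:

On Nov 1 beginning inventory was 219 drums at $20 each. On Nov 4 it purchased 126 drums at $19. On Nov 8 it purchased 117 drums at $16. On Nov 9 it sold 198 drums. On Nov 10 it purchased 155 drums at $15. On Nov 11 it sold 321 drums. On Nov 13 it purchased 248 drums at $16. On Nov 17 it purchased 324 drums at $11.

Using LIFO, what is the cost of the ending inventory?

Ending inventory = $9,492

Nov 9, 198 sold [LIFO — newest first]: 117 @ $16 + 81 @ $19 = $3,411
Nov 11, 321 sold [LIFO — newest first]: 155 @ $15 + 45 @ $19 + 121 @ $20 = $5,600
Total COGS = $3,411 + $5,600 = $9,011
Ending inventory: 98 @ $20 + 248 @ $16 + 324 @ $11 = $9,492
Check: goods available $18,503 = COGS $9,011 + ending $9,492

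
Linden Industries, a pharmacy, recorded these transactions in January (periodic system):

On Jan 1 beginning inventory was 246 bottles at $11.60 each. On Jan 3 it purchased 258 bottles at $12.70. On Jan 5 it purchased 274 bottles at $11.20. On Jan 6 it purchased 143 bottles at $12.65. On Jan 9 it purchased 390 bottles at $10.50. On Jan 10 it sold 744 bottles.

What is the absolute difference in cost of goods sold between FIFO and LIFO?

FIFO COGS: 246 @ $11.60 + 258 @ $12.70 + 240 @ $11.20 = $8,818.20
LIFO COGS: 390 @ $10.50 + 143 @ $12.65 + 211 @ $11.20 = $8,267.15
Difference = |$8,818.20 − $8,267.15| = $551.05

$551.05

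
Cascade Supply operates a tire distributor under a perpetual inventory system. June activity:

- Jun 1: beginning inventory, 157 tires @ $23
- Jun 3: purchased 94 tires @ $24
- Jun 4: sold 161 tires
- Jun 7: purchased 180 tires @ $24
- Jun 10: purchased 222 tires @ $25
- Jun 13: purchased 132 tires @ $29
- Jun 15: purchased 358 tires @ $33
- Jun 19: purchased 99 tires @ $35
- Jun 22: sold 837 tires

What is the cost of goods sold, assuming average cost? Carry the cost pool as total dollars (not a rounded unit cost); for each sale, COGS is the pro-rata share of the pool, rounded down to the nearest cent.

COGS = $27,828.55

After Jun 1: 157 on hand, pool $3,611.00 (≈ $23.0000 each)
After Jun 3: 251 on hand, pool $5,867.00 (≈ $23.3745 each)
Jun 4, sell 161: 161/251 × $5,867.00 → $3,763.29
After Jun 7: 270 on hand, pool $6,423.71 (≈ $23.7915 each)
After Jun 10: 492 on hand, pool $11,973.71 (≈ $24.3368 each)
After Jun 13: 624 on hand, pool $15,801.71 (≈ $25.3233 each)
After Jun 15: 982 on hand, pool $27,615.71 (≈ $28.1219 each)
After Jun 19: 1081 on hand, pool $31,080.71 (≈ $28.7518 each)
Jun 22, sell 837: 837/1081 × $31,080.71 → $24,065.26
Total COGS = $3,763.29 + $24,065.26 = $27,828.55
Ending inventory (cost pool remaining) = $7,015.45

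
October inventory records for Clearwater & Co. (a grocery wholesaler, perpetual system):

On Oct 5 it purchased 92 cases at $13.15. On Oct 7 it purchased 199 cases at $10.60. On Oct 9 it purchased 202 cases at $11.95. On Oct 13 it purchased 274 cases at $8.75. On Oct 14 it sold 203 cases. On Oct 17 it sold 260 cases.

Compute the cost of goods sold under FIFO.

COGS = $5,374.60

Oct 14, 203 sold [FIFO — oldest first]: 92 @ $13.15 + 111 @ $10.60 = $2,386.40
Oct 17, 260 sold [FIFO — oldest first]: 88 @ $10.60 + 172 @ $11.95 = $2,988.20
Total COGS = $2,386.40 + $2,988.20 = $5,374.60
Ending inventory: 30 @ $11.95 + 274 @ $8.75 = $2,756.00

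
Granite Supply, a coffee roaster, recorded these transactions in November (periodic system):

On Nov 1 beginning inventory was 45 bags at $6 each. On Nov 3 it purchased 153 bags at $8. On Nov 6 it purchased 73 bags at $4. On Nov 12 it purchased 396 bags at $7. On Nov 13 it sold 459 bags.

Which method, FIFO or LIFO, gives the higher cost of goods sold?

FIFO COGS: 45 @ $6 + 153 @ $8 + 73 @ $4 + 188 @ $7 = $3,102
LIFO COGS: 396 @ $7 + 63 @ $4 = $3,024

FIFO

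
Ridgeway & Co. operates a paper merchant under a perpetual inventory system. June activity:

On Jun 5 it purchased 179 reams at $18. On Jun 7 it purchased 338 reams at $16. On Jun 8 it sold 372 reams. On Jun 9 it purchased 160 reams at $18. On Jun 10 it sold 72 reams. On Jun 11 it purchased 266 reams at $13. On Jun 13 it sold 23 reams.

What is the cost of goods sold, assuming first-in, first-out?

Jun 8, 372 sold [FIFO — oldest first]: 179 @ $18 + 193 @ $16 = $6,310
Jun 10, 72 sold [FIFO — oldest first]: 72 @ $16 = $1,152
Jun 13, 23 sold [FIFO — oldest first]: 23 @ $16 = $368
Total COGS = $6,310 + $1,152 + $368 = $7,830
Ending inventory: 50 @ $16 + 160 @ $18 + 266 @ $13 = $7,138

COGS = $7,830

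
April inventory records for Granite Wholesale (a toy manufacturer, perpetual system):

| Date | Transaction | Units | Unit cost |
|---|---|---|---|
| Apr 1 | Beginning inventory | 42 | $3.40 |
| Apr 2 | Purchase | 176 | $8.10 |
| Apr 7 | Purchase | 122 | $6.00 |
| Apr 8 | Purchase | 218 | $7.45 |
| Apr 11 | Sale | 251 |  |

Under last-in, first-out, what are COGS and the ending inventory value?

COGS = $1,822.10; ending inventory = $2,102.40

Apr 11, 251 sold [LIFO — newest first]: 218 @ $7.45 + 33 @ $6.00 = $1,822.10
Ending inventory: 42 @ $3.40 + 176 @ $8.10 + 89 @ $6.00 = $2,102.40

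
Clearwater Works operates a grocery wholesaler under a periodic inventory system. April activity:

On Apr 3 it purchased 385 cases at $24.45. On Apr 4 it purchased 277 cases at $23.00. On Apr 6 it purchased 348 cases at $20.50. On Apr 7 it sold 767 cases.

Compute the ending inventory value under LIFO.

Ending inventory = $5,941.35

Apr 7, 767 sold [LIFO — newest first]: 348 @ $20.50 + 277 @ $23.00 + 142 @ $24.45 = $16,976.90
Ending inventory: 243 @ $24.45 = $5,941.35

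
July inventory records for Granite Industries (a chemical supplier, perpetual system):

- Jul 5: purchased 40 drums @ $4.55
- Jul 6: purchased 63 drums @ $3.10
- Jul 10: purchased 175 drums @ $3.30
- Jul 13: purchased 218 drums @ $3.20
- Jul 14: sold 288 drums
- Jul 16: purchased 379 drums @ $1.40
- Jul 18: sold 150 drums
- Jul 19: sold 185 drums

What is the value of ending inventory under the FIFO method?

Jul 14, 288 sold [FIFO — oldest first]: 40 @ $4.55 + 63 @ $3.10 + 175 @ $3.30 + 10 @ $3.20 = $986.80
Jul 18, 150 sold [FIFO — oldest first]: 150 @ $3.20 = $480.00
Jul 19, 185 sold [FIFO — oldest first]: 58 @ $3.20 + 127 @ $1.40 = $363.40
Total COGS = $986.80 + $480.00 + $363.40 = $1,830.20
Ending inventory: 252 @ $1.40 = $352.80

Ending inventory = $352.80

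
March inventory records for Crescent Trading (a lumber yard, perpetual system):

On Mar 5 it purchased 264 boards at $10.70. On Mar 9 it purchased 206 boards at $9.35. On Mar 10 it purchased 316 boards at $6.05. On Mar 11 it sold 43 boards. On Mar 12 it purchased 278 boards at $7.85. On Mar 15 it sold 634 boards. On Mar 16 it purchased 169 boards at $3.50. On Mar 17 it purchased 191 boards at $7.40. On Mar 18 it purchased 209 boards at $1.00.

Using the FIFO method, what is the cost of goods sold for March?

Mar 11, 43 sold [FIFO — oldest first]: 43 @ $10.70 = $460.10
Mar 15, 634 sold [FIFO — oldest first]: 221 @ $10.70 + 206 @ $9.35 + 207 @ $6.05 = $5,543.15
Total COGS = $460.10 + $5,543.15 = $6,003.25
Ending inventory: 109 @ $6.05 + 278 @ $7.85 + 169 @ $3.50 + 191 @ $7.40 + 209 @ $1.00 = $5,055.65

COGS = $6,003.25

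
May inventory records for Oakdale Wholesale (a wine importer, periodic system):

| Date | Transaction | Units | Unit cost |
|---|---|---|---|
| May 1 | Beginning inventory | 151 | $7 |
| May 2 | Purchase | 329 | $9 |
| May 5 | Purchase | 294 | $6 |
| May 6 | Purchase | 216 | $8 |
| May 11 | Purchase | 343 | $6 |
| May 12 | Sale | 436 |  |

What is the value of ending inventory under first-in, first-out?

May 12, 436 sold [FIFO — oldest first]: 151 @ $7 + 285 @ $9 = $3,622
Ending inventory: 44 @ $9 + 294 @ $6 + 216 @ $8 + 343 @ $6 = $5,946
Check: goods available $9,568 = COGS $3,622 + ending $5,946

Ending inventory = $5,946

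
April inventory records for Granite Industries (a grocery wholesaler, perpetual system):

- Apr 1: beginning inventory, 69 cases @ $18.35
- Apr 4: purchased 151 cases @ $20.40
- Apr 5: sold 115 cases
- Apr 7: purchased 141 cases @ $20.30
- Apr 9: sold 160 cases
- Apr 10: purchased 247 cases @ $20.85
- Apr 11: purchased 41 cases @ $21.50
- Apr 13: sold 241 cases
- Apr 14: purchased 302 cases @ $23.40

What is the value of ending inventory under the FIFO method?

Apr 5, 115 sold [FIFO — oldest first]: 69 @ $18.35 + 46 @ $20.40 = $2,204.55
Apr 9, 160 sold [FIFO — oldest first]: 105 @ $20.40 + 55 @ $20.30 = $3,258.50
Apr 13, 241 sold [FIFO — oldest first]: 86 @ $20.30 + 155 @ $20.85 = $4,977.55
Total COGS = $2,204.55 + $3,258.50 + $4,977.55 = $10,440.60
Ending inventory: 92 @ $20.85 + 41 @ $21.50 + 302 @ $23.40 = $9,866.50
Check: goods available $20,307.10 = COGS $10,440.60 + ending $9,866.50

Ending inventory = $9,866.50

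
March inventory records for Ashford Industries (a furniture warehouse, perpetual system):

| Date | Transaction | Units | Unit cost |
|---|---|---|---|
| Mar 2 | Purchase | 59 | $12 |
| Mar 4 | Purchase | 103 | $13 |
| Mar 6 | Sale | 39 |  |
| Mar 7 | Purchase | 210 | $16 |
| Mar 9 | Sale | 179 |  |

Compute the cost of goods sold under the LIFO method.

COGS = $3,371

Mar 6, 39 sold [LIFO — newest first]: 39 @ $13 = $507
Mar 9, 179 sold [LIFO — newest first]: 179 @ $16 = $2,864
Total COGS = $507 + $2,864 = $3,371
Ending inventory: 59 @ $12 + 64 @ $13 + 31 @ $16 = $2,036
Check: goods available $5,407 = COGS $3,371 + ending $2,036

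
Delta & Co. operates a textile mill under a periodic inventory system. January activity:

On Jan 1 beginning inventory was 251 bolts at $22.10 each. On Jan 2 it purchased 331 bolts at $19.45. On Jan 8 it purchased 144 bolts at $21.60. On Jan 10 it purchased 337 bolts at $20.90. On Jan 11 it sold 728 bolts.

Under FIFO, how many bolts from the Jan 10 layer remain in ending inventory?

Jan 11, 728 sold [FIFO — oldest first]: 251 @ $22.10 + 331 @ $19.45 + 144 @ $21.60 + 2 @ $20.90 = $15,137.25
Ending inventory: 335 @ $20.90 = $7,001.50

335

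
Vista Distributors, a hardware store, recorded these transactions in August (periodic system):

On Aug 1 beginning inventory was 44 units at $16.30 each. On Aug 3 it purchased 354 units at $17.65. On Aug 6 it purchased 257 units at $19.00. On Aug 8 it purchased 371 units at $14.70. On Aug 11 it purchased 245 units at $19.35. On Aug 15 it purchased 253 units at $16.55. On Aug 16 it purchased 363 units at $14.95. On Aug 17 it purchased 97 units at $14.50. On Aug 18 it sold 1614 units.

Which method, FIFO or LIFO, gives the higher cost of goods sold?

FIFO

FIFO COGS: 44 @ $16.30 + 354 @ $17.65 + 257 @ $19.00 + 371 @ $14.70 + 245 @ $19.35 + 253 @ $16.55 + 90 @ $14.95 = $27,575.40
LIFO COGS: 97 @ $14.50 + 363 @ $14.95 + 253 @ $16.55 + 245 @ $19.35 + 371 @ $14.70 + 257 @ $19.00 + 28 @ $17.65 = $26,592.15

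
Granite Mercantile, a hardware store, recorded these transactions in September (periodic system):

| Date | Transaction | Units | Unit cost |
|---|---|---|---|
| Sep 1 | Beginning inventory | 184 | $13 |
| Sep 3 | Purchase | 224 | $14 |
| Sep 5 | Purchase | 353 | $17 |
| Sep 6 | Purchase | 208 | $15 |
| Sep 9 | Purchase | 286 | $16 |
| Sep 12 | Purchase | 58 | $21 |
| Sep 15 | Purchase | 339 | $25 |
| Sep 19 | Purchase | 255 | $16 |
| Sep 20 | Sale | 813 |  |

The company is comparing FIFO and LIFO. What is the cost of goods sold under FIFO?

FIFO COGS: 184 @ $13 + 224 @ $14 + 353 @ $17 + 52 @ $15 = $12,309
LIFO COGS: 255 @ $16 + 339 @ $25 + 58 @ $21 + 161 @ $16 = $16,349

COGS = $12,309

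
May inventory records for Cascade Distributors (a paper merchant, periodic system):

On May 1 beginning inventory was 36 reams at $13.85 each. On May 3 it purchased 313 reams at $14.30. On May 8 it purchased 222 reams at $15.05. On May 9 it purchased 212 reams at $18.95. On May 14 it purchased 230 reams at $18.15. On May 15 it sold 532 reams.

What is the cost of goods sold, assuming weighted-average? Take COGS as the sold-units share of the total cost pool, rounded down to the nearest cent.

COGS = $8,669.28

May 15, sell 532: 532/1013 × $16,507.50 → $8,669.28
Ending inventory (cost pool remaining) = $7,838.22
Check: goods available $16,507.50 = COGS $8,669.28 + ending $7,838.22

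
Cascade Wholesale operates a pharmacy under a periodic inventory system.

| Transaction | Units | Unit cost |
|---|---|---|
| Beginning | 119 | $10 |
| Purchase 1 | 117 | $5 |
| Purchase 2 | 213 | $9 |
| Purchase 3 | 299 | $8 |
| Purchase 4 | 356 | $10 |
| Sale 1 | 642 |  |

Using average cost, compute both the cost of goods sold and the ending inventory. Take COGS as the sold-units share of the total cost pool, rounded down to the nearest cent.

Sale 1, sell 642: 642/1104 × $9,644.00 → $5,608.19
Ending inventory (cost pool remaining) = $4,035.81

COGS = $5,608.19; ending inventory = $4,035.81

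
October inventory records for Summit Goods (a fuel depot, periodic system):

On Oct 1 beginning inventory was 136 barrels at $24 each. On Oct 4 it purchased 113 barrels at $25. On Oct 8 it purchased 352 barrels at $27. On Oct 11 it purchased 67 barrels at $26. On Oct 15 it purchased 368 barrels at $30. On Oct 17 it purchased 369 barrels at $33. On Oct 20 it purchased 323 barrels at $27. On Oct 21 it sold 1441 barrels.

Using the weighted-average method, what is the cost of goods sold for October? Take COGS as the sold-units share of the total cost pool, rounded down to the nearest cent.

Oct 21, sell 1441: 1441/1728 × $49,273.00 → $41,089.34
Ending inventory (cost pool remaining) = $8,183.66

COGS = $41,089.34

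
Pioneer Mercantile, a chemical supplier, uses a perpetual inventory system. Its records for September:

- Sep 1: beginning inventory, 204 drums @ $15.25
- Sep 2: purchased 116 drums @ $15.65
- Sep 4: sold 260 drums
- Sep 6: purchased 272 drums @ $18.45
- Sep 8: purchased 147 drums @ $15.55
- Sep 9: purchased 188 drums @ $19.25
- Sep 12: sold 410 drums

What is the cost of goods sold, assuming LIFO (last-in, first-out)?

COGS = $11,300.00

Sep 4, 260 sold [LIFO — newest first]: 116 @ $15.65 + 144 @ $15.25 = $4,011.40
Sep 12, 410 sold [LIFO — newest first]: 188 @ $19.25 + 147 @ $15.55 + 75 @ $18.45 = $7,288.60
Total COGS = $4,011.40 + $7,288.60 = $11,300.00
Ending inventory: 60 @ $15.25 + 197 @ $18.45 = $4,549.65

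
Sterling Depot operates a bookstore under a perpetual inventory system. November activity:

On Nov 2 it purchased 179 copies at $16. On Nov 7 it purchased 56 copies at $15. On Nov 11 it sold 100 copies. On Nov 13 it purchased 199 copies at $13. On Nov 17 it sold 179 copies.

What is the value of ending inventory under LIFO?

Nov 11, 100 sold [LIFO — newest first]: 56 @ $15 + 44 @ $16 = $1,544
Nov 17, 179 sold [LIFO — newest first]: 179 @ $13 = $2,327
Total COGS = $1,544 + $2,327 = $3,871
Ending inventory: 135 @ $16 + 20 @ $13 = $2,420

Ending inventory = $2,420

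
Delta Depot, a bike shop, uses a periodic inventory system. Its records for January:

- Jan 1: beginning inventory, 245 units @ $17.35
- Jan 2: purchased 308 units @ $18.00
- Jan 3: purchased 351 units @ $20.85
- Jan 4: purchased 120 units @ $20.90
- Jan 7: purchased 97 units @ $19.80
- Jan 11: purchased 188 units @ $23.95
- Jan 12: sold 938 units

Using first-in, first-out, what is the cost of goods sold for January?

Jan 12, 938 sold [FIFO — oldest first]: 245 @ $17.35 + 308 @ $18.00 + 351 @ $20.85 + 34 @ $20.90 = $17,823.70
Ending inventory: 86 @ $20.90 + 97 @ $19.80 + 188 @ $23.95 = $8,220.60

COGS = $17,823.70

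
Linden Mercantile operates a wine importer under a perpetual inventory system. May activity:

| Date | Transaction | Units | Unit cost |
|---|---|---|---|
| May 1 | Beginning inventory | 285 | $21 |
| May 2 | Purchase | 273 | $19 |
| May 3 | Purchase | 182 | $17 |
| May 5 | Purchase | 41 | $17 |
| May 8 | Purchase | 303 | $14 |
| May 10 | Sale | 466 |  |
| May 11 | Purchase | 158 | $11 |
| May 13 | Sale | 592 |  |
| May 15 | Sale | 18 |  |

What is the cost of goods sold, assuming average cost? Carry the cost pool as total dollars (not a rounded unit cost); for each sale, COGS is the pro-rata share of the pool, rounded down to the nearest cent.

After May 1: 285 on hand, pool $5,985.00 (≈ $21.0000 each)
After May 2: 558 on hand, pool $11,172.00 (≈ $20.0215 each)
After May 3: 740 on hand, pool $14,266.00 (≈ $19.2784 each)
After May 5: 781 on hand, pool $14,963.00 (≈ $19.1588 each)
After May 8: 1084 on hand, pool $19,205.00 (≈ $17.7168 each)
May 10, sell 466: 466/1084 × $19,205.00 → $8,256.02
After May 11: 776 on hand, pool $12,686.98 (≈ $16.3492 each)
May 13, sell 592: 592/776 × $12,686.98 → $9,678.72
May 15, sell 18: 18/184 × $3,008.26 → $294.28
Total COGS = $8,256.02 + $9,678.72 + $294.28 = $18,229.02
Ending inventory (cost pool remaining) = $2,713.98
Check: goods available $20,943.00 = COGS $18,229.02 + ending $2,713.98

COGS = $18,229.02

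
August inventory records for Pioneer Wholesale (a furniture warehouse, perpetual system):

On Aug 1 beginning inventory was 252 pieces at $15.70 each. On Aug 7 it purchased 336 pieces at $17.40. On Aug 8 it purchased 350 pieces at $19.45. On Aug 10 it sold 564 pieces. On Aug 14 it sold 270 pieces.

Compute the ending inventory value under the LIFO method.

Aug 10, 564 sold [LIFO — newest first]: 350 @ $19.45 + 214 @ $17.40 = $10,531.10
Aug 14, 270 sold [LIFO — newest first]: 122 @ $17.40 + 148 @ $15.70 = $4,446.40
Total COGS = $10,531.10 + $4,446.40 = $14,977.50
Ending inventory: 104 @ $15.70 = $1,632.80
Check: goods available $16,610.30 = COGS $14,977.50 + ending $1,632.80

Ending inventory = $1,632.80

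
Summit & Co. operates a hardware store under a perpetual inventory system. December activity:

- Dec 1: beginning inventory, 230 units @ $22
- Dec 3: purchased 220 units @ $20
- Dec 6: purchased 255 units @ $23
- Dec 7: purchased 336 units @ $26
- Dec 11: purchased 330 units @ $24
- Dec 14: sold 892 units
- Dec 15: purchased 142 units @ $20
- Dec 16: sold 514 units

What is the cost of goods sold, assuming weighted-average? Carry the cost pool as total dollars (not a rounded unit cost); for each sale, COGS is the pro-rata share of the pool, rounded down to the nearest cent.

After Dec 1: 230 on hand, pool $5,060.00 (≈ $22.0000 each)
After Dec 3: 450 on hand, pool $9,460.00 (≈ $21.0222 each)
After Dec 6: 705 on hand, pool $15,325.00 (≈ $21.7376 each)
After Dec 7: 1041 on hand, pool $24,061.00 (≈ $23.1134 each)
After Dec 11: 1371 on hand, pool $31,981.00 (≈ $23.3268 each)
Dec 14, sell 892: 892/1371 × $31,981.00 → $20,807.47
After Dec 15: 621 on hand, pool $14,013.53 (≈ $22.5661 each)
Dec 16, sell 514: 514/621 × $14,013.53 → $11,598.96
Total COGS = $20,807.47 + $11,598.96 = $32,406.43
Ending inventory (cost pool remaining) = $2,414.57

COGS = $32,406.43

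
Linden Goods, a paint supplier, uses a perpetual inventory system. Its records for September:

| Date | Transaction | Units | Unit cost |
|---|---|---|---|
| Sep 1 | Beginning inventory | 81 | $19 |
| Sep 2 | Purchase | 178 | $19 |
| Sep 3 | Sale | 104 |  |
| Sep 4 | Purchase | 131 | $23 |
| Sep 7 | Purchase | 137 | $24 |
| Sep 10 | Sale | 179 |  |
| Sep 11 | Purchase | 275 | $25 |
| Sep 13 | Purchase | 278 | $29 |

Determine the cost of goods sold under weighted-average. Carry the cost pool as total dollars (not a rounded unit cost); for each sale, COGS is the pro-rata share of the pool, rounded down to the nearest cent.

After Sep 1: 81 on hand, pool $1,539.00 (≈ $19.0000 each)
After Sep 2: 259 on hand, pool $4,921.00 (≈ $19.0000 each)
Sep 3, sell 104: 104/259 × $4,921.00 → $1,976.00
After Sep 4: 286 on hand, pool $5,958.00 (≈ $20.8322 each)
After Sep 7: 423 on hand, pool $9,246.00 (≈ $21.8582 each)
Sep 10, sell 179: 179/423 × $9,246.00 → $3,912.60
After Sep 11: 519 on hand, pool $12,208.40 (≈ $23.5229 each)
After Sep 13: 797 on hand, pool $20,270.40 (≈ $25.4334 each)
Total COGS = $1,976.00 + $3,912.60 = $5,888.60
Ending inventory (cost pool remaining) = $20,270.40
Check: goods available $26,159.00 = COGS $5,888.60 + ending $20,270.40

COGS = $5,888.60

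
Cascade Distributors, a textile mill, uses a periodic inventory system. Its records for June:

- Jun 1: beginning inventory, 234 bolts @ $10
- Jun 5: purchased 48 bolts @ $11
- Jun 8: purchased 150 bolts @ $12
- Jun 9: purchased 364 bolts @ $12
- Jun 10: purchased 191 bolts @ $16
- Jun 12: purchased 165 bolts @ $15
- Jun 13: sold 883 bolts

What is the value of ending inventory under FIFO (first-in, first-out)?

Ending inventory = $4,139

Jun 13, 883 sold [FIFO — oldest first]: 234 @ $10 + 48 @ $11 + 150 @ $12 + 364 @ $12 + 87 @ $16 = $10,428
Ending inventory: 104 @ $16 + 165 @ $15 = $4,139
Check: goods available $14,567 = COGS $10,428 + ending $4,139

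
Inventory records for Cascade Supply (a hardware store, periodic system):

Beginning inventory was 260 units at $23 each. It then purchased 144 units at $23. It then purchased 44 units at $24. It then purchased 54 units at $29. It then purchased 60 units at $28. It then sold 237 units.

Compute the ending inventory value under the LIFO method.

Sale 1 (237) [LIFO — newest first]: 60 @ $28 + 54 @ $29 + 44 @ $24 + 79 @ $23 = $6,119
Ending inventory: 260 @ $23 + 65 @ $23 = $7,475
Check: goods available $13,594 = COGS $6,119 + ending $7,475

Ending inventory = $7,475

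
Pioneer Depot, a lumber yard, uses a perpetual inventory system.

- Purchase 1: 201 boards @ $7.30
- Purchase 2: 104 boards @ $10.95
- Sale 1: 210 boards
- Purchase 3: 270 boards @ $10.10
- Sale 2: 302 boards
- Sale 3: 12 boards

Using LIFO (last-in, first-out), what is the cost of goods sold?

Sale 1 (210) [LIFO — newest first]: 104 @ $10.95 + 106 @ $7.30 = $1,912.60
Sale 2 (302) [LIFO — newest first]: 270 @ $10.10 + 32 @ $7.30 = $2,960.60
Sale 3 (12) [LIFO — newest first]: 12 @ $7.30 = $87.60
Total COGS = $1,912.60 + $2,960.60 + $87.60 = $4,960.80
Ending inventory: 51 @ $7.30 = $372.30

COGS = $4,960.80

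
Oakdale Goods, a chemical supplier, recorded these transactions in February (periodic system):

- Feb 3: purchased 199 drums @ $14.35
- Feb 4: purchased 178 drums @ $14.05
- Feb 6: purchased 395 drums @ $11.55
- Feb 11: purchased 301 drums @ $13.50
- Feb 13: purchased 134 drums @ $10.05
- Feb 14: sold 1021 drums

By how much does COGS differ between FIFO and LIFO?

FIFO COGS: 199 @ $14.35 + 178 @ $14.05 + 395 @ $11.55 + 249 @ $13.50 = $13,280.30
LIFO COGS: 134 @ $10.05 + 301 @ $13.50 + 395 @ $11.55 + 178 @ $14.05 + 13 @ $14.35 = $12,659.90
Difference = |$13,280.30 − $12,659.90| = $620.40

$620.40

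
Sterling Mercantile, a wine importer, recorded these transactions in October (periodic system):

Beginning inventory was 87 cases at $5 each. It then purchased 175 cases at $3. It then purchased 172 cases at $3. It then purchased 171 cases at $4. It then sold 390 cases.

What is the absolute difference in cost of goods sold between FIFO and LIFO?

FIFO COGS: 87 @ $5 + 175 @ $3 + 128 @ $3 = $1,344
LIFO COGS: 171 @ $4 + 172 @ $3 + 47 @ $3 = $1,341
Difference = |$1,344 − $1,341| = $3

$3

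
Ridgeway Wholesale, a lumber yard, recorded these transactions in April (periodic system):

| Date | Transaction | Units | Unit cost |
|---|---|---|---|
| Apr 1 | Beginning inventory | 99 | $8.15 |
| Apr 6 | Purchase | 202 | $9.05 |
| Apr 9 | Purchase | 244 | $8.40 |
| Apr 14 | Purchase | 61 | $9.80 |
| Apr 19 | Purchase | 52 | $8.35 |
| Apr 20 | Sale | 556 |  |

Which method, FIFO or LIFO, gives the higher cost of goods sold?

LIFO

FIFO COGS: 99 @ $8.15 + 202 @ $9.05 + 244 @ $8.40 + 11 @ $9.80 = $4,792.35
LIFO COGS: 52 @ $8.35 + 61 @ $9.80 + 244 @ $8.40 + 199 @ $9.05 = $4,882.55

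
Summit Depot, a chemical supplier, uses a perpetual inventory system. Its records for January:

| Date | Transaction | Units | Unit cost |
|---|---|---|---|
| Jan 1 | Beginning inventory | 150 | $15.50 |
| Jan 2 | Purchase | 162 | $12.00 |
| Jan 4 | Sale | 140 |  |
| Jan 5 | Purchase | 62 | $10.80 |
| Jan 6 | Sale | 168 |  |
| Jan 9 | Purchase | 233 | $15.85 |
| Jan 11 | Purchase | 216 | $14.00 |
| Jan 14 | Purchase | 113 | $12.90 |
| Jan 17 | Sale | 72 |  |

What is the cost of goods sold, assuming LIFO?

COGS = $4,844.40

Jan 4, 140 sold [LIFO — newest first]: 140 @ $12.00 = $1,680.00
Jan 6, 168 sold [LIFO — newest first]: 62 @ $10.80 + 22 @ $12.00 + 84 @ $15.50 = $2,235.60
Jan 17, 72 sold [LIFO — newest first]: 72 @ $12.90 = $928.80
Total COGS = $1,680.00 + $2,235.60 + $928.80 = $4,844.40
Ending inventory: 66 @ $15.50 + 233 @ $15.85 + 216 @ $14.00 + 41 @ $12.90 = $8,268.95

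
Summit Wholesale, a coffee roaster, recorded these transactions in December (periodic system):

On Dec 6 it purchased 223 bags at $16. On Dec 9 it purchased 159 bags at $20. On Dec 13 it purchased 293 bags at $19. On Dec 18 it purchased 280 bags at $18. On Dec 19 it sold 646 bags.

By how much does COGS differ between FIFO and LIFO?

FIFO COGS: 223 @ $16 + 159 @ $20 + 264 @ $19 = $11,764
LIFO COGS: 280 @ $18 + 293 @ $19 + 73 @ $20 = $12,067
Difference = |$11,764 − $12,067| = $303

$303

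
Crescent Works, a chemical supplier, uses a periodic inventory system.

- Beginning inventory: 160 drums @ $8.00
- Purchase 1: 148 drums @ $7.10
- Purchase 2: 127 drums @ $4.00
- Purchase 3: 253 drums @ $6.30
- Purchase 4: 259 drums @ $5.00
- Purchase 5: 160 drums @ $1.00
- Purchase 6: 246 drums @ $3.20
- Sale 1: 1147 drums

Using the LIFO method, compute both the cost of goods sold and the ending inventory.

Sale 1 (1147) [LIFO — newest first]: 246 @ $3.20 + 160 @ $1.00 + 259 @ $5.00 + 253 @ $6.30 + 127 @ $4.00 + 102 @ $7.10 = $5,068.30
Ending inventory: 160 @ $8.00 + 46 @ $7.10 = $1,606.60
Check: goods available $6,674.90 = COGS $5,068.30 + ending $1,606.60

COGS = $5,068.30; ending inventory = $1,606.60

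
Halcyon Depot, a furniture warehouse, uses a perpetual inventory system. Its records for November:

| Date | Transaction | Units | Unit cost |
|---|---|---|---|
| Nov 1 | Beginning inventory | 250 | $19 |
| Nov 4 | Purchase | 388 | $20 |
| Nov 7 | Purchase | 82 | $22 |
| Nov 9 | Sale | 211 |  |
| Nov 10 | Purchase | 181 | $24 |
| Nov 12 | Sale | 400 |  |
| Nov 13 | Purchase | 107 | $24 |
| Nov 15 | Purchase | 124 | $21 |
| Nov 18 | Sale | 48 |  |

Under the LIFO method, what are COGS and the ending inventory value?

Nov 9, 211 sold [LIFO — newest first]: 82 @ $22 + 129 @ $20 = $4,384
Nov 12, 400 sold [LIFO — newest first]: 181 @ $24 + 219 @ $20 = $8,724
Nov 18, 48 sold [LIFO — newest first]: 48 @ $21 = $1,008
Total COGS = $4,384 + $8,724 + $1,008 = $14,116
Ending inventory: 250 @ $19 + 40 @ $20 + 107 @ $24 + 76 @ $21 = $9,714
Check: goods available $23,830 = COGS $14,116 + ending $9,714

COGS = $14,116; ending inventory = $9,714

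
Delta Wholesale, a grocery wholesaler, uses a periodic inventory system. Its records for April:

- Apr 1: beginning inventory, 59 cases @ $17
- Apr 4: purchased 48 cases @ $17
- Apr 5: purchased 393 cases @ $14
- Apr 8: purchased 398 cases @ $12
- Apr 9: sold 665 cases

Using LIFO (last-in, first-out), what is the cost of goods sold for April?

Apr 9, 665 sold [LIFO — newest first]: 398 @ $12 + 267 @ $14 = $8,514
Ending inventory: 59 @ $17 + 48 @ $17 + 126 @ $14 = $3,583

COGS = $8,514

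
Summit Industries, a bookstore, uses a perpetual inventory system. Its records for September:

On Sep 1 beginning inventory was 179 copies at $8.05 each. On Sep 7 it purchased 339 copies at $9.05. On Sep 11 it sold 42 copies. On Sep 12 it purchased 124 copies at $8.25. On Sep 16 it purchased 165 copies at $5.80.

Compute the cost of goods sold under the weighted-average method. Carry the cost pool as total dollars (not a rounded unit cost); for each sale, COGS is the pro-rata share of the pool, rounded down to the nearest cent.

After Sep 1: 179 on hand, pool $1,440.95 (≈ $8.0500 each)
After Sep 7: 518 on hand, pool $4,508.90 (≈ $8.7044 each)
Sep 11, sell 42: 42/518 × $4,508.90 → $365.58
After Sep 12: 600 on hand, pool $5,166.32 (≈ $8.6105 each)
After Sep 16: 765 on hand, pool $6,123.32 (≈ $8.0043 each)
Ending inventory (cost pool remaining) = $6,123.32

COGS = $365.58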